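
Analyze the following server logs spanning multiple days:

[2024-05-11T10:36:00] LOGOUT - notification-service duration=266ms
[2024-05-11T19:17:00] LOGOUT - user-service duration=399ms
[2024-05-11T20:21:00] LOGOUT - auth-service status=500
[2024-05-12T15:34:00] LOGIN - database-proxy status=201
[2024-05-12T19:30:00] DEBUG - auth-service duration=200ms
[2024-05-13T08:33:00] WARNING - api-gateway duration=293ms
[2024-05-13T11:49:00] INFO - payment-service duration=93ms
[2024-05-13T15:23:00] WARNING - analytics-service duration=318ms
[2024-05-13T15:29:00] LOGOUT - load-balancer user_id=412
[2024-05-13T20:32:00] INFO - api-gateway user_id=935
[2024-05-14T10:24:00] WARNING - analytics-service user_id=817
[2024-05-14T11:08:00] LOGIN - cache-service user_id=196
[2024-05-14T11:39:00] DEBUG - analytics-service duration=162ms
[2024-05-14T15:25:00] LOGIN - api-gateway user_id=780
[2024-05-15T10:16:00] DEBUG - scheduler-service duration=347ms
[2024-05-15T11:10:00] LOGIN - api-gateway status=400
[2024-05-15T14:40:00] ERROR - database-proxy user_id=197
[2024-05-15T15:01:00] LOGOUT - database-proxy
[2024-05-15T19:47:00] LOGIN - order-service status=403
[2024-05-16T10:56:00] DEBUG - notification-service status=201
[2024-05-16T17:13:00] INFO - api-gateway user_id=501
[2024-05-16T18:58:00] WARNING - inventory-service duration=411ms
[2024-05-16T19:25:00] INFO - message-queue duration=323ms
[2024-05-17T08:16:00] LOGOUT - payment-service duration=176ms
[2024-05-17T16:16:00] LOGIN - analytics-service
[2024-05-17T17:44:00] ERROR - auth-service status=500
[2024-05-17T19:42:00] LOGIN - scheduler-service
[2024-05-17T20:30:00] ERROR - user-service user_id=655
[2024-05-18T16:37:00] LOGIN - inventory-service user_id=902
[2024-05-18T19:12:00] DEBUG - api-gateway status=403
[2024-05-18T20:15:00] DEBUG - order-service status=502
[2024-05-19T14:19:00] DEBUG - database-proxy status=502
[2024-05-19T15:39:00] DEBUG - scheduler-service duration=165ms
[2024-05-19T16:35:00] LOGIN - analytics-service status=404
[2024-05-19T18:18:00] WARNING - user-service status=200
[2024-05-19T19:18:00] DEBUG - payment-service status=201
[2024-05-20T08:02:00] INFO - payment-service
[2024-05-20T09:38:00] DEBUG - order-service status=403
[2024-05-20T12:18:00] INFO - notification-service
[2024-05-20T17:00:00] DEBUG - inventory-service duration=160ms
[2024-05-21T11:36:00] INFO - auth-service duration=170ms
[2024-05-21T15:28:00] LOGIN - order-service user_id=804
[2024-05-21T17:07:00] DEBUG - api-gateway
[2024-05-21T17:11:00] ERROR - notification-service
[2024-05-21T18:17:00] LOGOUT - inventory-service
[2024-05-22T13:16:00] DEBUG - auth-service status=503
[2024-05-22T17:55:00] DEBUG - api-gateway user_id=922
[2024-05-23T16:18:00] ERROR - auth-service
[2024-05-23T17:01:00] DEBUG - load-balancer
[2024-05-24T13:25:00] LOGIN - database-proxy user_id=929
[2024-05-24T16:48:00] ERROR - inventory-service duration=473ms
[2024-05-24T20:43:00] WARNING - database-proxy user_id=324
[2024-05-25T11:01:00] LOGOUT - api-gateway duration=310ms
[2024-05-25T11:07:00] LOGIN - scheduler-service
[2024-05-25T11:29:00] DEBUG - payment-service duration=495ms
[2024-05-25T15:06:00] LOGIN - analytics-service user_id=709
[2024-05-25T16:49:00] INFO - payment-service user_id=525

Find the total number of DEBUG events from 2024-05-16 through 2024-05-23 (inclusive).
12

To filter by date range:

1. Date range: 2024-05-16 through 2024-05-23, both dates inclusive
2. Filter for DEBUG events whose date falls in this range
3. Count matching events: 12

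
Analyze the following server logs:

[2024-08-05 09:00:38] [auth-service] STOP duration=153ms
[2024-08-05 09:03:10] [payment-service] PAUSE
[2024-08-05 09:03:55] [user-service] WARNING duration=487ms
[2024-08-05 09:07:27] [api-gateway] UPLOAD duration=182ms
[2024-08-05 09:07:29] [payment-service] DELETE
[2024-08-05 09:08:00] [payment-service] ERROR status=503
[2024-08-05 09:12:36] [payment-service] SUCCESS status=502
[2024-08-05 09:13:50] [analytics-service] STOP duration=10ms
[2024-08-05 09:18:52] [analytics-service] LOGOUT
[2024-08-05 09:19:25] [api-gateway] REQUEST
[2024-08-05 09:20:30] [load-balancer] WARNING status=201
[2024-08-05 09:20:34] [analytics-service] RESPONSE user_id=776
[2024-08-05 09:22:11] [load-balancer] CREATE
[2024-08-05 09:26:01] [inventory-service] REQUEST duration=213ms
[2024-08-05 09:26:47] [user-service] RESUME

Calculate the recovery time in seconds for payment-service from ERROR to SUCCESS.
276

To calculate recovery time:

1. Find ERROR event for payment-service: 2024-08-05 09:08:00
2. Find next SUCCESS event for payment-service: 2024-08-05 09:12:36
3. Recovery time: 2024-08-05 09:12:36 - 2024-08-05 09:08:00 = 276 seconds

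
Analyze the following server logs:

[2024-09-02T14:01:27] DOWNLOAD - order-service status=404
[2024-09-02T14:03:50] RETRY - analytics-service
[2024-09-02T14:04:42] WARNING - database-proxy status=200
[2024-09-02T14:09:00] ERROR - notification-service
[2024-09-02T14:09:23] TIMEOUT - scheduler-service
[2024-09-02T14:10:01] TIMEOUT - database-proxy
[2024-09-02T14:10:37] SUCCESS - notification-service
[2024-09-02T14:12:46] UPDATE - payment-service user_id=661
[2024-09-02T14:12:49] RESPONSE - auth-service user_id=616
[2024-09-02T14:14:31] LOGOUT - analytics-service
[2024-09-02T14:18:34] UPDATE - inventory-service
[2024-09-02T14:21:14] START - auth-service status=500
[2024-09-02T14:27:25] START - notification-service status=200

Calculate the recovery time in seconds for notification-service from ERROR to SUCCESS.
97

To calculate recovery time:

1. Find ERROR event for notification-service: 2024-09-02T14:09:00
2. Find next SUCCESS event for notification-service: 2024-09-02T14:10:37
3. Recovery time: 2024-09-02T14:10:37 - 2024-09-02T14:09:00 = 97 seconds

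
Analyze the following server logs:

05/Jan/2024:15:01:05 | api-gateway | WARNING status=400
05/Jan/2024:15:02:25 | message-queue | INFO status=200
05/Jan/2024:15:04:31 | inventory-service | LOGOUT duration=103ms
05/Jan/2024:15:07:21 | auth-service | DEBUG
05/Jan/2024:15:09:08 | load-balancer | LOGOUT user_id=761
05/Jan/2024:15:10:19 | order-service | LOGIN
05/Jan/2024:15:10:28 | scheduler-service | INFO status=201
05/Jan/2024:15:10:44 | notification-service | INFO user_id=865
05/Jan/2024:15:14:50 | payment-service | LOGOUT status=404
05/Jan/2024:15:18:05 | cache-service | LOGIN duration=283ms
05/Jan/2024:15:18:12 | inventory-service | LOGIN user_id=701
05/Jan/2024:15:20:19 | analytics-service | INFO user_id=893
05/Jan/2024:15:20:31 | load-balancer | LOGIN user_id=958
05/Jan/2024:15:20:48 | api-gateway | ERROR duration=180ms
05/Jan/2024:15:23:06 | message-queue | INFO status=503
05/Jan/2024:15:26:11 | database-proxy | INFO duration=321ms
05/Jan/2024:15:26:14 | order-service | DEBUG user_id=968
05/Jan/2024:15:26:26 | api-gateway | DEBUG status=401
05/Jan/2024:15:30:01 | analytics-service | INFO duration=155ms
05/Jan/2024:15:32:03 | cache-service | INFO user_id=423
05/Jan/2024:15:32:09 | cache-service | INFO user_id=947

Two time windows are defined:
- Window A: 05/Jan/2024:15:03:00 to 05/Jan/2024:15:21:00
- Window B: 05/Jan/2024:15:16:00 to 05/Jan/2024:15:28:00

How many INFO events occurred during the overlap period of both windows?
1

To find overlap events:

1. Window A: 05/Jan/2024:15:03:00 to 05/Jan/2024:15:21:00
2. Window B: 05/Jan/2024:15:16:00 to 05/Jan/2024:15:28:00
3. Overlap period: 05/Jan/2024:15:16:00 to 05/Jan/2024:15:21:00
4. Count INFO events in overlap: 1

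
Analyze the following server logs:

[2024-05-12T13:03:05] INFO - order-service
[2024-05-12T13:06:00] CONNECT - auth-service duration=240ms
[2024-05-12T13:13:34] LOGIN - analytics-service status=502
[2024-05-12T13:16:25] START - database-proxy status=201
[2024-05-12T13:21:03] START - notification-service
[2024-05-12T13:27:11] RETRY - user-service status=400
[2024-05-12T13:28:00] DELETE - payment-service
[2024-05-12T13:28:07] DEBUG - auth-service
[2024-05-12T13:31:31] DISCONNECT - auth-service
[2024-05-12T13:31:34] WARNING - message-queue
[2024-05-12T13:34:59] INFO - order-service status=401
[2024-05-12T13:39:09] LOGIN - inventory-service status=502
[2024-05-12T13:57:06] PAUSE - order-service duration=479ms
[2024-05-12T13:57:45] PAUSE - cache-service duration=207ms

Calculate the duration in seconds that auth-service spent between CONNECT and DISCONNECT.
1531

To calculate state duration:

1. Find CONNECT event for auth-service: 2024-05-12T13:06:00
2. Find DISCONNECT event for auth-service: 2024-05-12T13:31:31
3. Calculate duration: 2024-05-12T13:31:31 - 2024-05-12T13:06:00 = 1531 seconds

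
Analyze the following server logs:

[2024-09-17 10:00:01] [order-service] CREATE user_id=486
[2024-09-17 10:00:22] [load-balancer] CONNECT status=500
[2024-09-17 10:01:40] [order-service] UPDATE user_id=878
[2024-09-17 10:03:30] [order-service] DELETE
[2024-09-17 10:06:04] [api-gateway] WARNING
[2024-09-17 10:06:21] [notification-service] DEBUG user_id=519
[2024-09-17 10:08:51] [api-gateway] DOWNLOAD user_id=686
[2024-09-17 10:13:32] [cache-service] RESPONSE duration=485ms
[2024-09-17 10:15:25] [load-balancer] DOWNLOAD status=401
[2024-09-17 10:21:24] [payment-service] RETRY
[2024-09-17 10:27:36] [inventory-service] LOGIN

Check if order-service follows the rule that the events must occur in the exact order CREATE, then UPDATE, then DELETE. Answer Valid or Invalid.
Valid

To validate ordering:

1. Required order: CREATE → UPDATE → DELETE
2. Rule: the events must occur in the exact order CREATE, then UPDATE, then DELETE
3. Check actual order of events for order-service
4. Result: Valid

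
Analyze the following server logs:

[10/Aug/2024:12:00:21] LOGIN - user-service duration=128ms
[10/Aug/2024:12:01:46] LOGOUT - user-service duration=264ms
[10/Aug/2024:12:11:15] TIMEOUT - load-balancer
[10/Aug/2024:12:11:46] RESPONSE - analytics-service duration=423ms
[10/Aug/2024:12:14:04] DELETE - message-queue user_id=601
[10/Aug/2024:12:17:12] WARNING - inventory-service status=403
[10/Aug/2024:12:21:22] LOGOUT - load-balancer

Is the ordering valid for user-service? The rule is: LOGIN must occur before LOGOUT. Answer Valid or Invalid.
Valid

To validate ordering:

1. Required order: LOGIN → LOGOUT
2. Rule: LOGIN must occur before LOGOUT
3. Check actual order of events for user-service
4. Result: Valid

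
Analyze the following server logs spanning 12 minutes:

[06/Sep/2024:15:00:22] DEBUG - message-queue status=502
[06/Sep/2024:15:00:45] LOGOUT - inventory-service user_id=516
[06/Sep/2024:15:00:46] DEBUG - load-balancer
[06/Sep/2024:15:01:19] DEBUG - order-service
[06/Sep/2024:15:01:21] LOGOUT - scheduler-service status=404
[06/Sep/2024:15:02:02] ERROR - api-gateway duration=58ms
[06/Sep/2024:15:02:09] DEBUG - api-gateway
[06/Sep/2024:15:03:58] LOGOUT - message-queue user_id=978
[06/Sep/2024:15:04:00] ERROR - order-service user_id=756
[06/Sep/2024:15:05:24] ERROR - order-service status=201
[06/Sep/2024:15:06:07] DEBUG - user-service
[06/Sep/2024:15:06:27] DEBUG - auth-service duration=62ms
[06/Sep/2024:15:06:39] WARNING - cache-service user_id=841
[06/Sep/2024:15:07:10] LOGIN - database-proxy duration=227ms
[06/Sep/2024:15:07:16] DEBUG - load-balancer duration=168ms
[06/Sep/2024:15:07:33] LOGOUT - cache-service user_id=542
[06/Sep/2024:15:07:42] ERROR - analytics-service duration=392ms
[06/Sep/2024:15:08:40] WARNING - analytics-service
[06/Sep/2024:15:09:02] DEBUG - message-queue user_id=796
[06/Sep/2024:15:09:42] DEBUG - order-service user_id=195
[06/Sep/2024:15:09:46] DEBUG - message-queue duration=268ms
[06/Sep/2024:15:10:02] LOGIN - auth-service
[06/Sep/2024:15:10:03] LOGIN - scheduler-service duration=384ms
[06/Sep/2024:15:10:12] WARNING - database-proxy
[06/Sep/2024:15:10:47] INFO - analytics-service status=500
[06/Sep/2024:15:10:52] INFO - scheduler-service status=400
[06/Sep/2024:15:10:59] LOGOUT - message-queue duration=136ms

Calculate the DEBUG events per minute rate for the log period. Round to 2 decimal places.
0.83

To calculate the rate:

1. Count total DEBUG events: 10
2. Total time period: 12 minutes
3. Rate = 10 / 12 = 0.83 events per minute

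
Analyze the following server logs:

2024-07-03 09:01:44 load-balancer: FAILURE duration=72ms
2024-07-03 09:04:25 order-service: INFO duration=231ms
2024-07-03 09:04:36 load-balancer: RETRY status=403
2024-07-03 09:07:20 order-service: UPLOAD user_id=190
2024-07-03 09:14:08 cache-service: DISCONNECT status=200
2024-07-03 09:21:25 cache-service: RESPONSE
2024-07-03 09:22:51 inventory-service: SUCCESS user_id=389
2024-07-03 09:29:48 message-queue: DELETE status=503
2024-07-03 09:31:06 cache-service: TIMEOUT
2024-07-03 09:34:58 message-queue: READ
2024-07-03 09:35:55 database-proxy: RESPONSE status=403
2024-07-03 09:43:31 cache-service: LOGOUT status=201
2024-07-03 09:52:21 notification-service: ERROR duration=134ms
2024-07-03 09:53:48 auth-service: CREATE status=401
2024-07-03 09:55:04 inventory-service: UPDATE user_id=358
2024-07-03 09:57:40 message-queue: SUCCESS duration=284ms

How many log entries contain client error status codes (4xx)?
3

To find matching entries:

1. Pattern to match: client error status codes (4xx)
2. Scan each log entry for the pattern
3. Count matches: 3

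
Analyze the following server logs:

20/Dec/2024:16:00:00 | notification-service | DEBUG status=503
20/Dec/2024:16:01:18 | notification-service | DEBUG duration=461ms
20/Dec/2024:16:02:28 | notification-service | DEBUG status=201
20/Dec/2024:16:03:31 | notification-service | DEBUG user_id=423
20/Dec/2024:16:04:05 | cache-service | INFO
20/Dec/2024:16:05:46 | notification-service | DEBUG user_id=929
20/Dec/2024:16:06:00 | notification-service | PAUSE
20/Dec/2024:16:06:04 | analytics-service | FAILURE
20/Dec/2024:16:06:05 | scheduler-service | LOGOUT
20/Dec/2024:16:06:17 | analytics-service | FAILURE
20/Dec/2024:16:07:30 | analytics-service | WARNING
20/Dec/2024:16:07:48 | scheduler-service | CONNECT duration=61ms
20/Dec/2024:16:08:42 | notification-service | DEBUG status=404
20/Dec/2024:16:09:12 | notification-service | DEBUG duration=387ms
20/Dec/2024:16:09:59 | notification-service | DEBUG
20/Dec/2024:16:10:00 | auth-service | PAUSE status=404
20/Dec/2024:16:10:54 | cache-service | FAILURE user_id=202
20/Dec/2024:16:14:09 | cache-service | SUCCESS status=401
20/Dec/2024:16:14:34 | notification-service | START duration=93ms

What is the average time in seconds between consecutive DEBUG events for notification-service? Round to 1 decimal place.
85.6

To calculate average interval:

1. Find all DEBUG events for notification-service in order
2. Calculate time gaps between consecutive events
3. Compute mean of gaps: 599 / 7 = 85.6 seconds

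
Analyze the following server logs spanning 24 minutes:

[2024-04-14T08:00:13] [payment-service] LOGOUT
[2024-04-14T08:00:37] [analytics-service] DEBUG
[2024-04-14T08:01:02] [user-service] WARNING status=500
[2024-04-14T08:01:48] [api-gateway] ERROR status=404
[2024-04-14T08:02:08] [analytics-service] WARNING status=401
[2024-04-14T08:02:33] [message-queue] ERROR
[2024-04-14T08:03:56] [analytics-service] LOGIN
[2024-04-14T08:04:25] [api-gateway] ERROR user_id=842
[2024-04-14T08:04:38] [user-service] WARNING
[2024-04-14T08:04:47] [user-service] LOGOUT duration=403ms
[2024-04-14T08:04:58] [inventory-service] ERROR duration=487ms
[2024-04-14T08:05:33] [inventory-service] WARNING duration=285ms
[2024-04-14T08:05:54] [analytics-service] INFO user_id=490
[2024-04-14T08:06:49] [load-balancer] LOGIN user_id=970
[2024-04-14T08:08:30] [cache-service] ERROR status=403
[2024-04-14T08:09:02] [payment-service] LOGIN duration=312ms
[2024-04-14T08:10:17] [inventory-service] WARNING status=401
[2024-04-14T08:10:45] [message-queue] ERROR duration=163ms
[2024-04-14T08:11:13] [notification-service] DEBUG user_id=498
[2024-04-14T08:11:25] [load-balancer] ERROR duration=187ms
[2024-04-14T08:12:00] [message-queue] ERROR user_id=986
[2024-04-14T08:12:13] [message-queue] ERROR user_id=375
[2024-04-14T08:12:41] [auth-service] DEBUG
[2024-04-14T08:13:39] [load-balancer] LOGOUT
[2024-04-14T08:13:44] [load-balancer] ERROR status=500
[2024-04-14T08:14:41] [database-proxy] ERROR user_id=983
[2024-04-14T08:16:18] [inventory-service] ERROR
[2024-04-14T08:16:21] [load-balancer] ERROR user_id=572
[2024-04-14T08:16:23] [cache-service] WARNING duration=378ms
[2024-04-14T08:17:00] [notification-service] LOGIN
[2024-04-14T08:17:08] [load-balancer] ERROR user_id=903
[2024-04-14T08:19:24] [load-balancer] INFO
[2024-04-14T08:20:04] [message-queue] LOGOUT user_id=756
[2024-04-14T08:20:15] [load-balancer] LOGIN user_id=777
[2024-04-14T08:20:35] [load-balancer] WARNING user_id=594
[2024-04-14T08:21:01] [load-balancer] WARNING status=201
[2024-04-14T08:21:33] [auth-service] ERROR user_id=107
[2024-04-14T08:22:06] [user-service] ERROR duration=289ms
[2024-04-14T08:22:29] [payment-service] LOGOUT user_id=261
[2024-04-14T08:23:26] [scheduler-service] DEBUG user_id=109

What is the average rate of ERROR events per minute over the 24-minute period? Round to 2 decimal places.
0.67

To calculate the rate:

1. Count total ERROR events: 16
2. Total time period: 24 minutes
3. Rate = 16 / 24 = 0.67 events per minute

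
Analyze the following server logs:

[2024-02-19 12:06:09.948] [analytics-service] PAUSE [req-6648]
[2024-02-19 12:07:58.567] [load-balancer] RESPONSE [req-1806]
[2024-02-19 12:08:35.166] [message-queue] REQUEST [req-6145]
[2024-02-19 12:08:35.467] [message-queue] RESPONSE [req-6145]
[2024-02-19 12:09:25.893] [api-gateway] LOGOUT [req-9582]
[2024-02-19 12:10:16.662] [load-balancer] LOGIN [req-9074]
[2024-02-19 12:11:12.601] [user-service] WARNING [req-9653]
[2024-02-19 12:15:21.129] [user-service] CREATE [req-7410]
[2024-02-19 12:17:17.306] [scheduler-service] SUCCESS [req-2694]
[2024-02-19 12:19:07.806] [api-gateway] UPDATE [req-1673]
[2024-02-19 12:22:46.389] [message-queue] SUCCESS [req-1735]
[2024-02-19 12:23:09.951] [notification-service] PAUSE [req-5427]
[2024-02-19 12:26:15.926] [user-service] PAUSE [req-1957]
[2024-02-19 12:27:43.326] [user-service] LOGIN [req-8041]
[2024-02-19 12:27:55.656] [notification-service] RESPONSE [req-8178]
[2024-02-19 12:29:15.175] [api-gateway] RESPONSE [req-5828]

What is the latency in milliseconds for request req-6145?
301

To calculate latency:

1. Find REQUEST with id req-6145: 2024-02-19 12:08:35.166
2. Find RESPONSE with id req-6145: 2024-02-19 12:08:35.467
3. Latency: 2024-02-19 12:08:35.467 - 2024-02-19 12:08:35.166 = 301ms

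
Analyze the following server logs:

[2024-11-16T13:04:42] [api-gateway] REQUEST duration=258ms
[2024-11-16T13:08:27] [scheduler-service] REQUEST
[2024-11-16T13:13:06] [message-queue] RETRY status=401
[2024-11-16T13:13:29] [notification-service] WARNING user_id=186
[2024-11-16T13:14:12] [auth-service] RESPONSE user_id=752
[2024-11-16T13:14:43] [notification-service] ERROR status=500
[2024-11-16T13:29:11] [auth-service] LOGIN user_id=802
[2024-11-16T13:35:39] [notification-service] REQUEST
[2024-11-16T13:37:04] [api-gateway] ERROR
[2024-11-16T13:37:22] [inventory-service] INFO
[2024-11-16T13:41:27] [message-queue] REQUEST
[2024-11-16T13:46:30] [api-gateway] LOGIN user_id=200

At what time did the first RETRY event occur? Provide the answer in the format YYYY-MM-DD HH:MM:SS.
2024-11-16 13:13:06

To find the first event:

1. Filter for all RETRY events
2. Sort by timestamp
3. Select the first one
4. Timestamp: 2024-11-16 13:13:06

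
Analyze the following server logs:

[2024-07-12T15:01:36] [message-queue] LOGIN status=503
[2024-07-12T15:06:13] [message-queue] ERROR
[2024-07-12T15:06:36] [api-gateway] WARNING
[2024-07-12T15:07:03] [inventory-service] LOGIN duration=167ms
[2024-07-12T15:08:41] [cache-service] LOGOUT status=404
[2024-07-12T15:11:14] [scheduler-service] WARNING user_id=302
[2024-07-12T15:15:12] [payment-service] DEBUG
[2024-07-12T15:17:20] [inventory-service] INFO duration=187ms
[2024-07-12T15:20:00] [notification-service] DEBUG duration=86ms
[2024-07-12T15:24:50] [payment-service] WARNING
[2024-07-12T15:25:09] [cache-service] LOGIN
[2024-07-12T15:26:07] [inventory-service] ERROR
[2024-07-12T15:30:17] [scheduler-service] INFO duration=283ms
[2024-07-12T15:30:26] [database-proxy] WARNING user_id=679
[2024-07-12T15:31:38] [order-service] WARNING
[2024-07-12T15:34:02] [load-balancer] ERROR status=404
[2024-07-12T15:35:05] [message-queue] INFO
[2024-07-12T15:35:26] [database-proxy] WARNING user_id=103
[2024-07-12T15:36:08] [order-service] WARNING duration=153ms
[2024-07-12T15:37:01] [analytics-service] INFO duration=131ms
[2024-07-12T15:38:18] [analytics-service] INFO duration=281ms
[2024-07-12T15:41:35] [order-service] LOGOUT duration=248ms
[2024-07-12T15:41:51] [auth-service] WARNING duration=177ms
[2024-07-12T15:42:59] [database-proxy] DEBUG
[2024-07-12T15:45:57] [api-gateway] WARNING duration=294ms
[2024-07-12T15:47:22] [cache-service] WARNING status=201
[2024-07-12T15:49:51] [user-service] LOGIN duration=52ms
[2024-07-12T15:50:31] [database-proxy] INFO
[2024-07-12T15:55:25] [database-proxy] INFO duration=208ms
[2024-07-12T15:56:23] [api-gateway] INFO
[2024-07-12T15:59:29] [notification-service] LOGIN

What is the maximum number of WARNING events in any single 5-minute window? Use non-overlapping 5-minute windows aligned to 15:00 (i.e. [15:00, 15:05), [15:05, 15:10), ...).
2

To find the burst window:

1. Divide the log period into non-overlapping 5-minute windows starting at 15:00
2. Count WARNING events in each window
3. Find the window with maximum count
4. Maximum events in a window: 2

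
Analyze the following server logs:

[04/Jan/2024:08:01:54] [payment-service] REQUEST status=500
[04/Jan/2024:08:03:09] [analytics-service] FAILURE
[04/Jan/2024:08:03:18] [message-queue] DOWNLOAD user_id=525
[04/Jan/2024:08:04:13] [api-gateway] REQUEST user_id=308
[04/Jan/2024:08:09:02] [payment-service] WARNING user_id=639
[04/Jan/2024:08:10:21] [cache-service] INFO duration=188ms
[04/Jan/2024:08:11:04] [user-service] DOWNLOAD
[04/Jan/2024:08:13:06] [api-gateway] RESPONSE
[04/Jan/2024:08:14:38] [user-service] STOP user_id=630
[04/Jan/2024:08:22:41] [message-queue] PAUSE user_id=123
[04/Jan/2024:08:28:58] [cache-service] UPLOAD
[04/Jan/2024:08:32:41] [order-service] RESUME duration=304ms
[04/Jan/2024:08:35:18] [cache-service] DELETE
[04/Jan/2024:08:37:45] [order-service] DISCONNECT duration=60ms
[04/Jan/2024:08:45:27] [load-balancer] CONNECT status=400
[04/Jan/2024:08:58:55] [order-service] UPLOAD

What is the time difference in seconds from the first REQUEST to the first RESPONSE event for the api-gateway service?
533

To find the time between events:

1. Locate the first REQUEST event for api-gateway: 04/Jan/2024:08:04:13
2. Locate the first RESPONSE event for api-gateway: 04/Jan/2024:08:13:06
3. Calculate the difference: 04/Jan/2024:08:13:06 - 04/Jan/2024:08:04:13 = 533 seconds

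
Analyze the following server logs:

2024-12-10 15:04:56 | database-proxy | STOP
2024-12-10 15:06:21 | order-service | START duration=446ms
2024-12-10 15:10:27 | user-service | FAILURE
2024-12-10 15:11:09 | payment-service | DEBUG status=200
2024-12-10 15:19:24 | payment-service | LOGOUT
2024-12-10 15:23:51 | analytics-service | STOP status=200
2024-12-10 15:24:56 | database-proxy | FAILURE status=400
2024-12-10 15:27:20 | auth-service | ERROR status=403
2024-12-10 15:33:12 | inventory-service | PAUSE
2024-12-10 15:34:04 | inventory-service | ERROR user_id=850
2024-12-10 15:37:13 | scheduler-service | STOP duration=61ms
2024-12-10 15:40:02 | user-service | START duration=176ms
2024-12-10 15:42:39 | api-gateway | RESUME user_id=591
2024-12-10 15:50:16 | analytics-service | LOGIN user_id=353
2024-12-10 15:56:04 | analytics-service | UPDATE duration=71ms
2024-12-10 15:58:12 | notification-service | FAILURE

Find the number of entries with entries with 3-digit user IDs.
3

To find matching entries:

1. Pattern to match: entries with 3-digit user IDs
2. Scan each log entry for the pattern
3. Count matches: 3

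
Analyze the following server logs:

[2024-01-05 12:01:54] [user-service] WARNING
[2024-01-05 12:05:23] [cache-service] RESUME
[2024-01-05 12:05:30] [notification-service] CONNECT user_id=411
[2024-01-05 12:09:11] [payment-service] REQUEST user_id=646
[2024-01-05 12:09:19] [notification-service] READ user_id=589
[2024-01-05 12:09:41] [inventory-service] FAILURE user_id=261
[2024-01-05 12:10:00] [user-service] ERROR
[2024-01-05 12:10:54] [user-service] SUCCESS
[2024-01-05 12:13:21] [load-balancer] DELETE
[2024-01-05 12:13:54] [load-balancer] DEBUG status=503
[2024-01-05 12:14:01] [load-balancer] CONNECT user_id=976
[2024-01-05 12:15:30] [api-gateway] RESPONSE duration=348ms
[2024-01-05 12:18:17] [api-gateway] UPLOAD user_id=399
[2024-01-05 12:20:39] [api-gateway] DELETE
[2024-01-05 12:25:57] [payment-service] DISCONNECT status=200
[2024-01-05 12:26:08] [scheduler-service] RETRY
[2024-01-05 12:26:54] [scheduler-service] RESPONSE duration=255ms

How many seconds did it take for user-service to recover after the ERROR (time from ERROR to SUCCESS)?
54

To calculate recovery time:

1. Find ERROR event for user-service: 2024-01-05 12:10:00
2. Find next SUCCESS event for user-service: 2024-01-05 12:10:54
3. Recovery time: 2024-01-05 12:10:54 - 2024-01-05 12:10:00 = 54 seconds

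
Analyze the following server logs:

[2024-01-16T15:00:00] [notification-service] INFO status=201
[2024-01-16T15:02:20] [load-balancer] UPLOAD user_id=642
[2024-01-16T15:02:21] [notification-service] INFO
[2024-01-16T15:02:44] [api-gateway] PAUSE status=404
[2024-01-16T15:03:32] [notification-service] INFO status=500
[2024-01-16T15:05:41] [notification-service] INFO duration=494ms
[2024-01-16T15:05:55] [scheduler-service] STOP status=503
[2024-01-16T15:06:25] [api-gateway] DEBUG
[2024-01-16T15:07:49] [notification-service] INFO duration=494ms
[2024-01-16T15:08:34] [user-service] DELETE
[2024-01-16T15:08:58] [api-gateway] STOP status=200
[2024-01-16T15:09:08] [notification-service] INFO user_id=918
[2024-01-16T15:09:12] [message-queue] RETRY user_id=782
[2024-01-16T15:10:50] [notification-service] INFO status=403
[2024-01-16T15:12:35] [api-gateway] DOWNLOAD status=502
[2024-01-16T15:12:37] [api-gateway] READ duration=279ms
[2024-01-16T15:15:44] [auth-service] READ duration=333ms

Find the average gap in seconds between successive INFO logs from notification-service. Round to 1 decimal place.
108.3

To calculate average interval:

1. Find all INFO events for notification-service in order
2. Calculate time gaps between consecutive events
3. Compute mean of gaps: 650 / 6 = 108.3 seconds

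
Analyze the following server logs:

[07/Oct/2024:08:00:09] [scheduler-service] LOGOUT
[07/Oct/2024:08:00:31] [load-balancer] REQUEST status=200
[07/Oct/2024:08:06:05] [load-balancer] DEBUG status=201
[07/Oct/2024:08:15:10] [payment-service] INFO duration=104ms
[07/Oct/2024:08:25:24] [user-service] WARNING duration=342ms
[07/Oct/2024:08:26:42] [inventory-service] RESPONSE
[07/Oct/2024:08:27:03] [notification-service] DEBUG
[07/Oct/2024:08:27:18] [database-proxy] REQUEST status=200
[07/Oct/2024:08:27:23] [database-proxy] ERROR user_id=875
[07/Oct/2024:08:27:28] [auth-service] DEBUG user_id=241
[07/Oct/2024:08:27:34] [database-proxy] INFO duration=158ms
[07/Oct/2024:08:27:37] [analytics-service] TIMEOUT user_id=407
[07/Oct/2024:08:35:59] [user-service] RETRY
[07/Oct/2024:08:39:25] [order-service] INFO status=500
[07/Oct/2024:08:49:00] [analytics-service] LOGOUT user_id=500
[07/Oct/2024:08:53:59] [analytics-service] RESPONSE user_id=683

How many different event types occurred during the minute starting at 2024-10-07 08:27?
5

To count unique event types:

1. Filter events in the minute starting at 2024-10-07 08:27
2. Extract event types from matching entries
3. Count unique types: 5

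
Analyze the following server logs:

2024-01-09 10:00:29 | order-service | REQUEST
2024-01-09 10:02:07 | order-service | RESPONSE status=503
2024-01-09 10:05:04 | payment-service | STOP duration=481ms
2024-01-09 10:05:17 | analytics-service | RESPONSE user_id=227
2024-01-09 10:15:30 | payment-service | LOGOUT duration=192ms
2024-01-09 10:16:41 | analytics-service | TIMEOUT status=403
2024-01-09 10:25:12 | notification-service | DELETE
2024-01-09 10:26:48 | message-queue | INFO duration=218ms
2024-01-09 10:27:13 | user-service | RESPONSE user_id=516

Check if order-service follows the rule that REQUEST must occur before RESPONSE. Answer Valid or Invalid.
Valid

To validate ordering:

1. Required order: REQUEST → RESPONSE
2. Rule: REQUEST must occur before RESPONSE
3. Check actual order of events for order-service
4. Result: Valid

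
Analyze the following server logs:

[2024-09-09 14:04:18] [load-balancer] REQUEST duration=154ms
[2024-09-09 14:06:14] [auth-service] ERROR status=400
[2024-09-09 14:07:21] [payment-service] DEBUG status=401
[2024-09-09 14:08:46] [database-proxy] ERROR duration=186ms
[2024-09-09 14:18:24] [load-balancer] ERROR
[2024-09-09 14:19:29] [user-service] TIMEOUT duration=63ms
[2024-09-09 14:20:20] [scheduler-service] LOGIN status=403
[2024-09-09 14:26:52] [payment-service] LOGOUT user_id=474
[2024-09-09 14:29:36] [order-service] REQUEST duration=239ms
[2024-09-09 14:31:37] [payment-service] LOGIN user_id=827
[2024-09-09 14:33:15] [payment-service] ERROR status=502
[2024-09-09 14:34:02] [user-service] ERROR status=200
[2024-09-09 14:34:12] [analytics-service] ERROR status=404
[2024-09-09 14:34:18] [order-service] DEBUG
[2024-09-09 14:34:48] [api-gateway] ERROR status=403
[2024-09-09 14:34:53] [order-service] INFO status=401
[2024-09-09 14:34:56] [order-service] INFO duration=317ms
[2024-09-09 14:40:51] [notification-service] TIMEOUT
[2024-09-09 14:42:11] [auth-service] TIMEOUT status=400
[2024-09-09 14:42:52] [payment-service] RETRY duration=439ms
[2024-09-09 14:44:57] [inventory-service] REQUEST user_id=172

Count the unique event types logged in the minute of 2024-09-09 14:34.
3

To count unique event types:

1. Filter events in the minute starting at 2024-09-09 14:34
2. Extract event types from matching entries
3. Count unique types: 3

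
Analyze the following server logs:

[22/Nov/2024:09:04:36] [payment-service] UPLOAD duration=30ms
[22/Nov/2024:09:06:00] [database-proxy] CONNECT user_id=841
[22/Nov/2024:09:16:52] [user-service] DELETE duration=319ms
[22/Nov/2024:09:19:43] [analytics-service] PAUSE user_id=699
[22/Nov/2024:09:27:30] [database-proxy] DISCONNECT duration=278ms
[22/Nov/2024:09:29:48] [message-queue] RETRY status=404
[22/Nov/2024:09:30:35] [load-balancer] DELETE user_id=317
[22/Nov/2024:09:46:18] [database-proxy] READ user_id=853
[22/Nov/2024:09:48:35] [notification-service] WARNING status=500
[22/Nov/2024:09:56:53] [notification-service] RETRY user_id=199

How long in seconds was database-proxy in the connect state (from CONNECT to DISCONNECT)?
1290

To calculate state duration:

1. Find CONNECT event for database-proxy: 22/Nov/2024:09:06:00
2. Find DISCONNECT event for database-proxy: 22/Nov/2024:09:27:30
3. Calculate duration: 22/Nov/2024:09:27:30 - 22/Nov/2024:09:06:00 = 1290 seconds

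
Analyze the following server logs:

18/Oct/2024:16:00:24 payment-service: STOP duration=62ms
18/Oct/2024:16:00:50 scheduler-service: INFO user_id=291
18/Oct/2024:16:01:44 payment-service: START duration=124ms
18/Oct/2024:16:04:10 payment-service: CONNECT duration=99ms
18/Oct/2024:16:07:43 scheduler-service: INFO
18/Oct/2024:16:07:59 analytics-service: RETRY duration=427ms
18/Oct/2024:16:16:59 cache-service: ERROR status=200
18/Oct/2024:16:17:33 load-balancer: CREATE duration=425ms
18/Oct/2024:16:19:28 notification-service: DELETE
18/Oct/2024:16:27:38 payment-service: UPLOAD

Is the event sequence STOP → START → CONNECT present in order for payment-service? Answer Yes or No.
Yes

To verify sequence order:

1. Find all events in sequence STOP → START → CONNECT for payment-service
2. Extract their timestamps
3. Check if timestamps are in ascending order
4. Result: Yes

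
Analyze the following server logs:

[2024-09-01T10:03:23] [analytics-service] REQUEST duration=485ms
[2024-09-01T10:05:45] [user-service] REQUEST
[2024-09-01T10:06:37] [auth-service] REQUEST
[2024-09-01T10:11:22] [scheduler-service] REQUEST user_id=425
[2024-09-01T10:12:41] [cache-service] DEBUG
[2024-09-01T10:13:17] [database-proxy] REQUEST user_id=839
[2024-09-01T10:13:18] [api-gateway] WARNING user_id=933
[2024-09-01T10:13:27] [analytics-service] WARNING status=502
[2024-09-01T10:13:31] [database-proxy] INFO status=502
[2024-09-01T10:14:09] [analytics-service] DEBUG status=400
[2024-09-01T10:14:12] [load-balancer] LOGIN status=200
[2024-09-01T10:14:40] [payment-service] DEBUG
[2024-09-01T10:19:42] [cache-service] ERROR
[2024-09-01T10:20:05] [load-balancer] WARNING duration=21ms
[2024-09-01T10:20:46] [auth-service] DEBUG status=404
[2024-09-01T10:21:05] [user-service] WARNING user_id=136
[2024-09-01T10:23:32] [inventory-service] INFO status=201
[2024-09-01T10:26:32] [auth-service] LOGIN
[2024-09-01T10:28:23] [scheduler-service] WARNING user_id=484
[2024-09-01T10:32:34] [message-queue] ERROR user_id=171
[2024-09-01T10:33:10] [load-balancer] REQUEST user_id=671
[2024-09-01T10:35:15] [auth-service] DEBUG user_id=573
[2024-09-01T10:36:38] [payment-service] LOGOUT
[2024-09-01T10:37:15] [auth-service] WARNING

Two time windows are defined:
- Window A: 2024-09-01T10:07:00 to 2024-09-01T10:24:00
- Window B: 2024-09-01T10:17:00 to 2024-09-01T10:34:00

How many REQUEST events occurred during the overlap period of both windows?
0

To find overlap events:

1. Window A: 2024-09-01T10:07:00 to 2024-09-01T10:24:00
2. Window B: 2024-09-01T10:17:00 to 2024-09-01T10:34:00
3. Overlap period: 2024-09-01T10:17:00 to 2024-09-01T10:24:00
4. Count REQUEST events in overlap: 0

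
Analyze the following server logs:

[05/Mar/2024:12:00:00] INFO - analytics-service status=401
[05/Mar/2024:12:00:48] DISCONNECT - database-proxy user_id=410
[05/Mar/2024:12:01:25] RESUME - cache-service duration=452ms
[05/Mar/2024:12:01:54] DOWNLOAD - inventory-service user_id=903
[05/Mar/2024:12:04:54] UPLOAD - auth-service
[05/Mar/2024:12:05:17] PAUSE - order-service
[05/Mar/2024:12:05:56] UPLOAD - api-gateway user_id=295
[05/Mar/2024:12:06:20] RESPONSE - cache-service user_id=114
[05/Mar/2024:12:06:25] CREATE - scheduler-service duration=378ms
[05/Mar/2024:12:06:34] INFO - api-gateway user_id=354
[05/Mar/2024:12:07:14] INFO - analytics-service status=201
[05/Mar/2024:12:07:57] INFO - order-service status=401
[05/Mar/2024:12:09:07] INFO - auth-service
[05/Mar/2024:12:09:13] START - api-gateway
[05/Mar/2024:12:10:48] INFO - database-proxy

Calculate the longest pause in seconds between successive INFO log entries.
394

To find the longest gap:

1. Extract all INFO events in chronological order
2. Calculate time differences between consecutive events
3. Find the maximum difference
4. Longest gap: 394 seconds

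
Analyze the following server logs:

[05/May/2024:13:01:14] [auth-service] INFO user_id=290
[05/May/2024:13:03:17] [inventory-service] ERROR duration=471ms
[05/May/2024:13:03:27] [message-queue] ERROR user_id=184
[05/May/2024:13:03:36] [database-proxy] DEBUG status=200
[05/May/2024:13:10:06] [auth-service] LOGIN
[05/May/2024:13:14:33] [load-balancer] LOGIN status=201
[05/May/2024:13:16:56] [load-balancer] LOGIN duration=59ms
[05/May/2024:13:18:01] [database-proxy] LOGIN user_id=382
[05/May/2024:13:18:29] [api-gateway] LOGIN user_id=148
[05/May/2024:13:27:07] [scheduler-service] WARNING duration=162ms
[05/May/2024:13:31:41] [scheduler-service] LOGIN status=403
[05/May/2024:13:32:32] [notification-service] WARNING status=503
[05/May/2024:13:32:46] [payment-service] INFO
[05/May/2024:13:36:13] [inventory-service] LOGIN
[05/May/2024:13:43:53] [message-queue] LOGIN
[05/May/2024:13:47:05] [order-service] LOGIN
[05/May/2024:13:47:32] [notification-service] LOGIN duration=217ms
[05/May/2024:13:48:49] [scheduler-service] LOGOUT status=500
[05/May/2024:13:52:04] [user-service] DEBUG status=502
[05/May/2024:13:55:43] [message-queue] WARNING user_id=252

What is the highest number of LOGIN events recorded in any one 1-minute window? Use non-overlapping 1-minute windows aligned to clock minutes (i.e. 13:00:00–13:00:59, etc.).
2

To find the burst window:

1. Divide the log period into non-overlapping 1-minute windows starting at 13:00
2. Count LOGIN events in each window
3. Find the window with maximum count
4. Maximum events in a window: 2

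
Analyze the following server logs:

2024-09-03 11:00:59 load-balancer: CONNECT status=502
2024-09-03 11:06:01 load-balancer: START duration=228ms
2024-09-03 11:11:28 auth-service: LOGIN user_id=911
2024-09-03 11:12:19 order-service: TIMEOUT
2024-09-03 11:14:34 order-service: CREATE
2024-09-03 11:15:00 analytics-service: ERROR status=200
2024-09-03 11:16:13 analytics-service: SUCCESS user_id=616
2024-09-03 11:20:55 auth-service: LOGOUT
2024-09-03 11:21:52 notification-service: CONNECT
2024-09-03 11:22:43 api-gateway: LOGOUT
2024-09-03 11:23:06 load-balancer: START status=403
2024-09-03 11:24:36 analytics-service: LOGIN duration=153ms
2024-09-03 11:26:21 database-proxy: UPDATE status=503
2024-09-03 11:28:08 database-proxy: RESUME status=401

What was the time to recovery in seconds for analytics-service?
73

To calculate recovery time:

1. Find ERROR event for analytics-service: 2024-09-03 11:15:00
2. Find next SUCCESS event for analytics-service: 2024-09-03 11:16:13
3. Recovery time: 2024-09-03 11:16:13 - 2024-09-03 11:15:00 = 73 seconds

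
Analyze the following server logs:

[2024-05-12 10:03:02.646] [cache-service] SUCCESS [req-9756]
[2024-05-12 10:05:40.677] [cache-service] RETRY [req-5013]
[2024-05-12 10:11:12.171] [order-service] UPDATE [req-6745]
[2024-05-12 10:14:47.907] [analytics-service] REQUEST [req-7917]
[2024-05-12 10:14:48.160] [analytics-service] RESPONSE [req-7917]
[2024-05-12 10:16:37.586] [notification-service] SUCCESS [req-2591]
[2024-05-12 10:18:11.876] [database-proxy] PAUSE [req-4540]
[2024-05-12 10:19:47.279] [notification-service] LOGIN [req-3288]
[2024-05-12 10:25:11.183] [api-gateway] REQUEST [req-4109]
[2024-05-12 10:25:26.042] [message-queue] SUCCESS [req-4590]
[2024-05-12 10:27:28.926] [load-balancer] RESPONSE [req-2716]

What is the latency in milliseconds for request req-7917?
253

To calculate latency:

1. Find REQUEST with id req-7917: 2024-05-12 10:14:47.907
2. Find RESPONSE with id req-7917: 2024-05-12 10:14:48.160
3. Latency: 2024-05-12 10:14:48.160 - 2024-05-12 10:14:47.907 = 253ms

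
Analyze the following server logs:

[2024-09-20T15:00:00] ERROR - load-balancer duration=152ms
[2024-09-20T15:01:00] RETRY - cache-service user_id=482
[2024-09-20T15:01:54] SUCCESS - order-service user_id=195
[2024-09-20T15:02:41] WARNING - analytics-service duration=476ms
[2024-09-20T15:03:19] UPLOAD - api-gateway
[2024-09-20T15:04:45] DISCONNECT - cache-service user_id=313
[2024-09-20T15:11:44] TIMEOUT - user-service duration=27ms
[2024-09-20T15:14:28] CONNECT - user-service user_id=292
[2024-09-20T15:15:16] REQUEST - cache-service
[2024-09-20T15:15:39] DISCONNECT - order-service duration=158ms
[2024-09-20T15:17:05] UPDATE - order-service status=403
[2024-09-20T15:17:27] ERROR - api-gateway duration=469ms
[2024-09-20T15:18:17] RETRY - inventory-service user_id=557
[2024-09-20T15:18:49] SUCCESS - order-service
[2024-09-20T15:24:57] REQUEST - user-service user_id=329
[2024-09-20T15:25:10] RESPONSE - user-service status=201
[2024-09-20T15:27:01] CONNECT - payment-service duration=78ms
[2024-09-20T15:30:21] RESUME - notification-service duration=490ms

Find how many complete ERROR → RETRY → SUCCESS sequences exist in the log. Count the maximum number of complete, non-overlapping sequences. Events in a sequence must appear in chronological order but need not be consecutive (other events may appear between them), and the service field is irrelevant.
2

To count sequences:

1. Look for pattern: ERROR → RETRY → SUCCESS
2. Greedily scan the log in chronological order, matching each sequence element in turn (ignoring service)
3. Each time the full pattern completes, increment the count and restart matching from the next event
4. Complete non-overlapping sequences found: 2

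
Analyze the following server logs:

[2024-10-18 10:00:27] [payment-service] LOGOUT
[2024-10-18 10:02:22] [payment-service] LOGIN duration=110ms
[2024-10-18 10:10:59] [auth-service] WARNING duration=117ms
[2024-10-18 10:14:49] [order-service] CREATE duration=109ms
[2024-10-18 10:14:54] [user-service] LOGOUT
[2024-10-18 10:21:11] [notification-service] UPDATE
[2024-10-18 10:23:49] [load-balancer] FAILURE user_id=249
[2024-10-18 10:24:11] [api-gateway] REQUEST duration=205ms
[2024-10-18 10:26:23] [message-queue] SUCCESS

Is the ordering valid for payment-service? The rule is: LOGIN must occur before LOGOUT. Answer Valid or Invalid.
Invalid

To validate ordering:

1. Required order: LOGIN → LOGOUT
2. Rule: LOGIN must occur before LOGOUT
3. Check actual order of events for payment-service
4. Result: Invalid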